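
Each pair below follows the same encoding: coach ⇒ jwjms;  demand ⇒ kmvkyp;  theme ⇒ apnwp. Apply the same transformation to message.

In coach: c→j is +7, o→w is +8, a→j is +9, c→m is +10 — the shift increases by 1 each position. Letter i (0-indexed) is shifted by i+7, so successive shifts are 7, 8, 9, ….
On message: m+7=t, e+8=m, s+9=b, s+10=c, a+11=l, g+12=s, e+13=r.

tmbclsr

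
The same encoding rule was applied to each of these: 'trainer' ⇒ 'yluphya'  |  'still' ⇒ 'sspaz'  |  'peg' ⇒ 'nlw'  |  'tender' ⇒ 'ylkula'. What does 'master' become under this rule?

The word is reversed, then every letter is shifted forward by 7.
Applying it to master: reverse → retsam; then shift: r+7=y, e+7=l, t+7=a, s+7=z, a+7=h, m+7=t.

ylazht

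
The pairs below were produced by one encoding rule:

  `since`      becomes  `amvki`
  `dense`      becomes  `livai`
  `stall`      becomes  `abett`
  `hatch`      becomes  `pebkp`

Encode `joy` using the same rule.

rsg

The shift depends on letter class: consonant s→a is +8, but vowel i→m is +4. The rule splits by letter class: vowels +4, consonants +8.
Applying it to joy: j(cons)+8=r, o(vowel)+4=s, y(cons)+8=g.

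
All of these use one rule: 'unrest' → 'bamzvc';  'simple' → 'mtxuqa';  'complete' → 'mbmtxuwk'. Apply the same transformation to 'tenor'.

zwvmb

The output letters match the input read backwards, each shifted +8: unrest reversed is tsernu. Two steps: reverse the string, then apply a Caesar shift of +8.
Applying it to tenor: reverse → ronet; then shift: r+8=z, o+8=w, n+8=v, e+8=m, t+8=b.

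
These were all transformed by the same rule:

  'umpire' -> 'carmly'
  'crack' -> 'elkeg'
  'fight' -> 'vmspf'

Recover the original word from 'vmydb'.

field

u(20)→c(2) and m(12)→a(0) fit y≡23x+10 (mod 26); the inverse of 23 mod 26 is 17. This is an affine cipher: with a=0,…,z=25, each position x becomes (23x+10) mod 26.
Undoing it on vmydb: v(21)→17·(21−10)≡5=f; m(12)→17·(12−10)≡8=i; y(24)→17·(24−10)≡4=e; d(3)→17·(3−10)≡11=l; b(1)→17·(1−10)≡3=d (all mod 26).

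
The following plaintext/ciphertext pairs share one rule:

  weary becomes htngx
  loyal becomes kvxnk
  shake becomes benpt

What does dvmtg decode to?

cover

w(22)→h(7) and e(4)→t(19) fit y≡21x+13 (mod 26); the inverse of 21 mod 26 is 5. Treating letters as 0–25, the rule is x ↦ 21x + 13 (mod 26).
Reversing it on dvmtg: d(3)→5·(3−13)≡2=c; v(21)→5·(21−13)≡14=o; m(12)→5·(12−13)≡21=v; t(19)→5·(19−13)≡4=e; g(6)→5·(6−13)≡17=r (all mod 26).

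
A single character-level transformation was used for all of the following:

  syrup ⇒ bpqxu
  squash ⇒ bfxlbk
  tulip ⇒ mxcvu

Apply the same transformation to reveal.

qdidlc

s(18)→b(1) and y(24)→p(15) fit y≡11x+11 (mod 26); the inverse of 11 mod 26 is 19. Treating letters as 0–25, the rule is x ↦ 11x + 11 (mod 26).
On reveal: r(17)→11·17+11≡16=q; e(4)→11·4+11≡3=d; v(21)→11·21+11≡8=i; e(4)→11·4+11≡3=d; a(0)→11·0+11≡11=l; l(11)→11·11+11≡2=c (all mod 26).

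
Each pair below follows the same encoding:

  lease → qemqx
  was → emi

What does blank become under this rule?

The output letters match the input read backwards, each shifted +12: lease reversed is esael. The word is reversed, then every letter is shifted forward by 12.
On blank: reverse → knalb; then shift: k+12=w, n+12=z, a+12=m, l+12=x, b+12=n.

wzmxn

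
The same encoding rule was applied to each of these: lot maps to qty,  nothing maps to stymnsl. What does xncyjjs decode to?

Compare letters: l→q is +5, o→t is +5, t→y is +5 — a constant shift. Each letter is shifted forward by 5 in the alphabet (a Caesar shift of +5).
Decoding xncyjjs: x−5=s, n−5=i, c−5=x, y−5=t, j−5=e, j−5=e, s−5=n.

sixteen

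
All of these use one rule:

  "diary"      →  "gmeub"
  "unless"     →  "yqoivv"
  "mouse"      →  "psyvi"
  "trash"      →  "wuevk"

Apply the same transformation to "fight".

imjkw

The shift depends on letter class: consonant d→g is +3, but vowel i→m is +4. The rule splits by letter class: vowels +4, consonants +3.
Applying it to fight: f(cons)+3=i, i(vowel)+4=m, g(cons)+3=j, h(cons)+3=k, t(cons)+3=w.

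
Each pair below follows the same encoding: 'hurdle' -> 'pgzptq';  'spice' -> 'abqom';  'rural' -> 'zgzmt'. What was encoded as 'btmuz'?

Shifts by position in hurdle: pos 0: h→p (+8), pos 1: u→g (+12), pos 2: r→z (+8), pos 3: d→p (+12) — repeating every 2. The shifts repeat in a cycle of length 2: positions 0,1,… shift by +8, +12, then the pattern repeats.
Undoing it on btmuz: b−8=t, t−12=h, m−8=e, u−12=i, z−8=r.

their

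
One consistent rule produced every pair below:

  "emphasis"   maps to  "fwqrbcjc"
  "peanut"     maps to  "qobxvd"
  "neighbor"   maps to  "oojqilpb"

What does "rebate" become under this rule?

Shifts by position in emphasis: pos 0: e→f (+1), pos 1: m→w (+10), pos 2: p→q (+1), pos 3: h→r (+10) — repeating every 2. A repeating key of period 2 is used — shifts +1, +10 over and over.
For rebate: r+1=s, e+10=o, b+1=c, a+10=k, t+1=u, e+10=o.

sockuo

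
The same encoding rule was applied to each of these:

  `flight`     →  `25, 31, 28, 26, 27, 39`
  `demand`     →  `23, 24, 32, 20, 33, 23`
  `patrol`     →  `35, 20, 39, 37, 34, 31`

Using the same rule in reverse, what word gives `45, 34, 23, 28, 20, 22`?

f is letter #6 and maps to 25: an offset of 19. The number is (letter's place in the alphabet, a=1) + 19.
Decoding 45, 34, 23, 28, 20, 22: 45→(45−19)÷1=26=z, 34→(34−19)÷1=15=o, 23→(23−19)÷1=4=d, 28→(28−19)÷1=9=i, 20→(20−19)÷1=1=a, 22→(22−19)÷1=3=c.

zodiac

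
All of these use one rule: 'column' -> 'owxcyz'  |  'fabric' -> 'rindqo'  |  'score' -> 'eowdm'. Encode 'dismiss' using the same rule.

pqeyqee

The shift depends on letter class: consonant c→o is +12, but vowel o→w is +8. Vowels shift forward by 8 and consonants shift forward by 12.
On dismiss: d(cons)+12=p, i(vowel)+8=q, s(cons)+12=e, m(cons)+12=y, i(vowel)+8=q, s(cons)+12=e, s(cons)+12=e.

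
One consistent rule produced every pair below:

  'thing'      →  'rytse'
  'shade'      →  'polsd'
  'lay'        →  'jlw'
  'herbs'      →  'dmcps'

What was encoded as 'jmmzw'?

The output letters match the input read backwards, each shifted +11: thing reversed is gniht. The word is reversed, then every letter is shifted forward by 11.
Decoding jmmzw: shift back: j−11=y, m−11=b, m−11=b, z−11=o, w−11=l → ybbol; then reverse → lobby.

lobby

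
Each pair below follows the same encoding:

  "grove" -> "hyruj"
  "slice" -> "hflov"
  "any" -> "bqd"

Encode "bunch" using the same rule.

kfqxe

The output letters match the input read backwards, each shifted +3: grove reversed is evorg. Read the word backwards and shift each letter +3.
On bunch: reverse → hcnub; then shift: h+3=k, c+3=f, n+3=q, u+3=x, b+3=e.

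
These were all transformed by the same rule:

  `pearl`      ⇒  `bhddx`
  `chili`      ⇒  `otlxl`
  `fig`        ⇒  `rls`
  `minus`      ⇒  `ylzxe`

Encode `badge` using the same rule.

ndpsh

The shift depends on letter class: consonant p→b is +12, but vowel e→h is +3. Two shifts are in play — +3 for a/e/i/o/u, +12 for every other letter.
On badge: b(cons)+12=n, a(vowel)+3=d, d(cons)+12=p, g(cons)+12=s, e(vowel)+3=h.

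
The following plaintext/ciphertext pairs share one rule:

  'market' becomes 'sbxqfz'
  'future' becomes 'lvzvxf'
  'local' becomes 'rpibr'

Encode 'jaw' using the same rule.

The shift depends on letter class: consonant m→s is +6, but vowel a→b is +1. The rule splits by letter class: vowels +1, consonants +6.
For jaw: j(cons)+6=p, a(vowel)+1=b, w(cons)+6=c.

pbc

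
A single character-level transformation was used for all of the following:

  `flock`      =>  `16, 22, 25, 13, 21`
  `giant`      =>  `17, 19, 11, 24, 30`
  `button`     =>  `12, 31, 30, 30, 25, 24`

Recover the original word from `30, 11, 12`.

tab

f is letter #6 and maps to 16: an offset of 10. Letters become their 1-based position plus 10 (so a→11, b→12, …).
Decoding 30, 11, 12: 30→(30−10)÷1=20=t, 11→(11−10)÷1=1=a, 12→(12−10)÷1=2=b.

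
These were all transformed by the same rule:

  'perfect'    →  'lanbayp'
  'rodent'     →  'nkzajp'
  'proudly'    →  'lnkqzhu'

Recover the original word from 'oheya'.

Every letter moves 22 places later in the alphabet, wrapping around z→a.
Reversing it on oheya: o−22=s, h−22=l, e−22=i, y−22=c, a−22=e.

slice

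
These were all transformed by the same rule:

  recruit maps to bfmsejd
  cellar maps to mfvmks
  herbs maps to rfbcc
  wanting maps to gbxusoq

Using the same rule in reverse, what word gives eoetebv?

unusual

Shifts by position in recruit: pos 0: r→b (+10), pos 1: e→f (+1), pos 2: c→m (+10), pos 3: r→s (+1) — repeating every 2. A repeating key of period 2 is used — shifts +10, +1 over and over.
Reversing it on eoetebv: e−10=u, o−1=n, e−10=u, t−1=s, e−10=u, b−1=a, v−10=l.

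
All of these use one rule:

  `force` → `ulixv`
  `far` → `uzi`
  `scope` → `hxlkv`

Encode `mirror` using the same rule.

Each pair mirrors across the alphabet (f↔u, o↔l, r↔i): positions sum to 25. Letters are reflected about the middle of the alphabet (position → 25−position): Atbash.
Applying it to mirror: m↔n, i↔r, r↔i, r↔i, o↔l, r↔i.

nriili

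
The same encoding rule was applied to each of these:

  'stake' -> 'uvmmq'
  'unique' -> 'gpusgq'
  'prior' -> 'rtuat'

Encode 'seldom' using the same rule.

The shift depends on letter class: consonant s→u is +2, but vowel a→m is +12. Vowels shift forward by 12 and consonants shift forward by 2.
Applying it to seldom: s(cons)+2=u, e(vowel)+12=q, l(cons)+2=n, d(cons)+2=f, o(vowel)+12=a, m(cons)+2=o.

uqnfao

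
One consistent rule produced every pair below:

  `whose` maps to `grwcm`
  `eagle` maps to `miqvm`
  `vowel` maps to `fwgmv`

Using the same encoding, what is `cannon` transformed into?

Vowels shift forward by 8 and consonants shift forward by 10.
For cannon: c(cons)+10=m, a(vowel)+8=i, n(cons)+10=x, n(cons)+10=x, o(vowel)+8=w, n(cons)+10=x.

mixxwx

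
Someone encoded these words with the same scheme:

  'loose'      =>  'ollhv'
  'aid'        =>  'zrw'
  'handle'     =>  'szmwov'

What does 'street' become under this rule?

hgivvg

Each letter is replaced by its mirror in the alphabet: a↔z, b↔y, c↔x, and so on (the Atbash cipher).
For street: s↔h, t↔g, r↔i, e↔v, e↔v, t↔g.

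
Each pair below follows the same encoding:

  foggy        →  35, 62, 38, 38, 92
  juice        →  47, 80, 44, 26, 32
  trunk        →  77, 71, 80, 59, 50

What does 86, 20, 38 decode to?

wag

f(#6)→35 and o(#15)→62: differences scale by 3, so n = 3·pos + 17. The formula is n = 3×(alphabet index, a=1) + 17.
Undoing it on 86, 20, 38: 86→(86−17)÷3=23=w, 20→(20−17)÷3=1=a, 38→(38−17)÷3=7=g.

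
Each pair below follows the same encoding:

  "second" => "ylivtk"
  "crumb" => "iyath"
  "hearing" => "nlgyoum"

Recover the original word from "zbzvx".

tutor

Shifts by position in second: pos 0: s→y (+6), pos 1: e→l (+7), pos 2: c→i (+6), pos 3: o→v (+7) — repeating every 2. The shifts repeat in a cycle of length 2: positions 0,1,… shift by +6, +7, then the pattern repeats.
Undoing it on zbzvx: z−6=t, b−7=u, z−6=t, v−7=o, x−6=r.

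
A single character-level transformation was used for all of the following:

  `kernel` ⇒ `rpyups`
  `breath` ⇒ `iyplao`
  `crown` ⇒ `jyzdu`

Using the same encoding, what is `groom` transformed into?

The shift depends on letter class: consonant k→r is +7, but vowel e→p is +11. Two shifts are in play — +11 for a/e/i/o/u, +7 for every other letter.
For groom: g(cons)+7=n, r(cons)+7=y, o(vowel)+11=z, o(vowel)+11=z, m(cons)+7=t.

nyzzt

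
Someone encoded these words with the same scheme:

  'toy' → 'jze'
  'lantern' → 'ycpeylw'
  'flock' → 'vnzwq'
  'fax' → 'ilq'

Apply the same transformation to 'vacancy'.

jnylnlg

Two steps: reverse the string, then apply a Caesar shift of +11.
Applying it to vacancy: reverse → ycnacav; then shift: y+11=j, c+11=n, n+11=y, a+11=l, c+11=n, a+11=l, v+11=g.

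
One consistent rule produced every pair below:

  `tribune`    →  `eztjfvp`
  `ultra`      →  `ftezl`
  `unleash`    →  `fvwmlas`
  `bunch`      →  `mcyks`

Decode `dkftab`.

A repeating key of period 2 is used — shifts +11, +8 over and over.
Decoding dkftab: d−11=s, k−8=c, f−11=u, t−8=l, a−11=p, b−8=t.

sculpt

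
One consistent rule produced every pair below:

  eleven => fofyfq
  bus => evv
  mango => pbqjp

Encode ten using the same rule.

wfq

The shift depends on letter class: consonant l→o is +3, but vowel e→f is +1. The rule splits by letter class: vowels +1, consonants +3.
Applying it to ten: t(cons)+3=w, e(vowel)+1=f, n(cons)+3=q.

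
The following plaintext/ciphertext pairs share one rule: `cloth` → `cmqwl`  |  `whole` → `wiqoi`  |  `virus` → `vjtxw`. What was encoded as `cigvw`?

chess

In cloth: c→c is +0, l→m is +1, o→q is +2, t→w is +3 — the shift increases by 1 each position. The shift increases by 1 at each position, starting from +0: 0, 1, 2, ….
Undoing it on cigvw: c−0=c, i−1=h, g−2=e, v−3=s, w−4=s.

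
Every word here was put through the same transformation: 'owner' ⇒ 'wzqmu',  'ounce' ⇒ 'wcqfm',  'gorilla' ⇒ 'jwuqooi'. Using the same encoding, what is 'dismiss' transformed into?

gqvpqvv

Vowels shift forward by 8 and consonants shift forward by 3.
For dismiss: d(cons)+3=g, i(vowel)+8=q, s(cons)+3=v, m(cons)+3=p, i(vowel)+8=q, s(cons)+3=v, s(cons)+3=v.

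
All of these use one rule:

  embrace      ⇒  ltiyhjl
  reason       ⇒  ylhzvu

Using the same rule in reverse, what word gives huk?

Compare letters: e→l is +7, m→t is +7, b→i is +7 — a constant shift. This is a Caesar cipher with shift 7.
Undoing it on huk: h−7=a, u−7=n, k−7=d.

and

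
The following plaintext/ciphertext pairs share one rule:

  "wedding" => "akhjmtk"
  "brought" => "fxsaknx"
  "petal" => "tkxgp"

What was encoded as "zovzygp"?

Shifts by position in wedding: pos 0: w→a (+4), pos 1: e→k (+6), pos 2: d→h (+4), pos 3: d→j (+6) — repeating every 2. It's a Vigenère-style cipher with numeric key [4,6]: position i shifts by key[i mod 2].
Reversing it on zovzygp: z−4=v, o−6=i, v−4=r, z−6=t, y−4=u, g−6=a, p−4=l.

virtual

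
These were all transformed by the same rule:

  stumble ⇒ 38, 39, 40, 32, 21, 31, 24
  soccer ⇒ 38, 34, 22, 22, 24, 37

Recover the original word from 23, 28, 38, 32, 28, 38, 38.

The number is (letter's place in the alphabet, a=1) + 19.
Decoding 23, 28, 38, 32, 28, 38, 38: 23→(23−19)÷1=4=d, 28→(28−19)÷1=9=i, 38→(38−19)÷1=19=s, 32→(32−19)÷1=13=m, 28→(28−19)÷1=9=i, 38→(38−19)÷1=19=s, 38→(38−19)÷1=19=s.

dismiss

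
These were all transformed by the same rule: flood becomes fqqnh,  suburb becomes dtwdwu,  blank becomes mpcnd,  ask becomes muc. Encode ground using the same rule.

fpwqti

The output letters match the input read backwards, each shifted +2: flood reversed is doolf. Two steps: reverse the string, then apply a Caesar shift of +2.
For ground: reverse → dnuorg; then shift: d+2=f, n+2=p, u+2=w, o+2=q, r+2=t, g+2=i.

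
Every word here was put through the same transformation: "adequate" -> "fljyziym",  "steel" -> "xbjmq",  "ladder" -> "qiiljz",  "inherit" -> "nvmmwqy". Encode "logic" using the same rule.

qwlqh

Shifts by position in adequate: pos 0: a→f (+5), pos 1: d→l (+8), pos 2: e→j (+5), pos 3: q→y (+8) — repeating every 2. A repeating key of period 2 is used — shifts +5, +8 over and over.
For logic: l+5=q, o+8=w, g+5=l, i+8=q, c+5=h.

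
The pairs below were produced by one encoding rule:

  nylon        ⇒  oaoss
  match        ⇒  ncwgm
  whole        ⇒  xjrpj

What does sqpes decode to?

In nylon: n→o is +1, y→a is +2, l→o is +3, o→s is +4 — the shift increases by 1 each position. The shift increases by 1 at each position, starting from +1: 1, 2, 3, ….
Undoing it on sqpes: s−1=r, q−2=o, p−3=m, e−4=a, s−5=n.

roman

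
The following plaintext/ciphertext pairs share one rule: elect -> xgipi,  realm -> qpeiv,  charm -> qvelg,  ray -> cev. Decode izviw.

serve

The output letters match the input read backwards, each shifted +4: elect reversed is tcele. Two steps: reverse the string, then apply a Caesar shift of +4.
Undoing it on izviw: shift back: i−4=e, z−4=v, v−4=r, i−4=e, w−4=s → evres; then reverse → serve.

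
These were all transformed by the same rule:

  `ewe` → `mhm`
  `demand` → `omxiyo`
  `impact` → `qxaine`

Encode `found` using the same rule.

The rule splits by letter class: vowels +8, consonants +11.
For found: f(cons)+11=q, o(vowel)+8=w, u(vowel)+8=c, n(cons)+11=y, d(cons)+11=o.

qwcyo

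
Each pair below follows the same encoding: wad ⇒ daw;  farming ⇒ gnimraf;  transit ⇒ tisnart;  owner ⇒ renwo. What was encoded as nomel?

lemon

The output letters match the input read backwards: wad reversed is daw. It's just the letters in reverse order.
Decoding nomel: then reverse → lemon.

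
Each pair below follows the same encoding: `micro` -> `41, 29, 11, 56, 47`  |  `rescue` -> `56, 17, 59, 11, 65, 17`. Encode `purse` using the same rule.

m(#13)→41 and i(#9)→29: differences scale by 3, so n = 3·pos + 2. With a=1..z=26, the number is 3·pos + 2.
For purse: p=16→50, u=21→65, r=18→56, s=19→59, e=5→17.

50, 65, 56, 59, 17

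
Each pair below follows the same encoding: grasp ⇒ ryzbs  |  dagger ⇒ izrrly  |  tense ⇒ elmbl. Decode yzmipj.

random

g(6)→r(17) and r(17)→y(24) fit y≡3x+25 (mod 26); the inverse of 3 mod 26 is 9. Each letter's alphabet position (a=0..z=25) is mapped through 3·x+25 mod 26 — an affine cipher.
Undoing it on yzmipj: y(24)→9·(24−25)≡17=r; z(25)→9·(25−25)≡0=a; m(12)→9·(12−25)≡13=n; i(8)→9·(8−25)≡3=d; p(15)→9·(15−25)≡14=o; j(9)→9·(9−25)≡12=m (all mod 26).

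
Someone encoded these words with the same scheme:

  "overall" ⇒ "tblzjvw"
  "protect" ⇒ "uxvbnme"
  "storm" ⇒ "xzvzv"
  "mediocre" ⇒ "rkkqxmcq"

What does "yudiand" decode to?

towards

Letter i (0-indexed) is shifted by i+5, so successive shifts are 5, 6, 7, ….
Undoing it on yudiand: y−5=t, u−6=o, d−7=w, i−8=a, a−9=r, n−10=d, d−11=s.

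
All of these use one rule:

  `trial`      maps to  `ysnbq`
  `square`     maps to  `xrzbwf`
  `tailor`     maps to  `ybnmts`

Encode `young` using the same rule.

Shifts by position in trial: pos 0: t→y (+5), pos 1: r→s (+1), pos 2: i→n (+5), pos 3: a→b (+1) — repeating every 2. A repeating key of period 2 is used — shifts +5, +1 over and over.
On young: y+5=d, o+1=p, u+5=z, n+1=o, g+5=l.

dpzol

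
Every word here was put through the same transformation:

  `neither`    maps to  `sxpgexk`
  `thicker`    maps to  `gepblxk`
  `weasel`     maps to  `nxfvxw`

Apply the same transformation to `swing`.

vnpst

Treating letters as 0–25, the rule is x ↦ 11x + 5 (mod 26).
On swing: s(18)→11·18+5≡21=v; w(22)→11·22+5≡13=n; i(8)→11·8+5≡15=p; n(13)→11·13+5≡18=s; g(6)→11·6+5≡19=t (all mod 26).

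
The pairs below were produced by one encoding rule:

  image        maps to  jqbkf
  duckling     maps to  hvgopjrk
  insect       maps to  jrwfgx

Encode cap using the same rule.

gbt

Vowels shift forward by 1 and consonants shift forward by 4.
Applying it to cap: c(cons)+4=g, a(vowel)+1=b, p(cons)+4=t.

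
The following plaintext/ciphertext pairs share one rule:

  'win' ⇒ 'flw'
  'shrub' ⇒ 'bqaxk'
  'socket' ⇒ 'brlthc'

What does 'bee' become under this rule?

khh

The shift depends on letter class: consonant w→f is +9, but vowel i→l is +3. The rule splits by letter class: vowels +3, consonants +9.
For bee: b(cons)+9=k, e(vowel)+3=h, e(vowel)+3=h.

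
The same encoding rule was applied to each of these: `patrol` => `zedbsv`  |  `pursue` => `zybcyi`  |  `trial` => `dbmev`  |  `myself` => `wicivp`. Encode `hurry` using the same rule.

rybbi

The shift depends on letter class: consonant p→z is +10, but vowel a→e is +4. The rule splits by letter class: vowels +4, consonants +10.
For hurry: h(cons)+10=r, u(vowel)+4=y, r(cons)+10=b, r(cons)+10=b, y(cons)+10=i.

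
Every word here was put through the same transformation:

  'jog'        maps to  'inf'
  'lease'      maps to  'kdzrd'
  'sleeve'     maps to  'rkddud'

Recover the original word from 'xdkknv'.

yellow

Each letter is shifted forward by 25 in the alphabet (a Caesar shift of +25).
Decoding xdkknv: x−25=y, d−25=e, k−25=l, k−25=l, n−25=o, v−25=w.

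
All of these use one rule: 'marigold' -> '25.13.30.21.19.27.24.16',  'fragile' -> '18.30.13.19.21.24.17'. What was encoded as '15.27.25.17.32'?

Letters become their 1-based position plus 12 (so a→13, b→14, …).
Undoing it on 15.27.25.17.32: 15→(15−12)÷1=3=c, 27→(27−12)÷1=15=o, 25→(25−12)÷1=13=m, 17→(17−12)÷1=5=e, 32→(32−12)÷1=20=t.

comet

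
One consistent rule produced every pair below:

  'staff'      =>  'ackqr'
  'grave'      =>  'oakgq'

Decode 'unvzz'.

Letter i (0-indexed) is shifted by i+8, so successive shifts are 8, 9, 10, ….
Undoing it on unvzz: u−8=m, n−9=e, v−10=l, z−11=o, z−12=n.

melon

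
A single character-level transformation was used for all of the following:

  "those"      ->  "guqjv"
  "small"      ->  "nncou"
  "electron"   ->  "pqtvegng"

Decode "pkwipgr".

penguin

The word is reversed, then every letter is shifted forward by 2.
Decoding pkwipgr: shift back: p−2=n, k−2=i, w−2=u, i−2=g, p−2=n, g−2=e, r−2=p → niugnep; then reverse → penguin.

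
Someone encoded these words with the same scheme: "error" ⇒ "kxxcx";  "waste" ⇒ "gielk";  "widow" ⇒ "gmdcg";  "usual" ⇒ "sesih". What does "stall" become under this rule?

e(4)→k(10) and r(17)→x(23) fit y≡7x+8 (mod 26); the inverse of 7 mod 26 is 15. Each letter's alphabet position (a=0..z=25) is mapped through 7·x+8 mod 26 — an affine cipher.
For stall: s(18)→7·18+8≡4=e; t(19)→7·19+8≡11=l; a(0)→7·0+8≡8=i; l(11)→7·11+8≡7=h; l(11)→7·11+8≡7=h (all mod 26).

elihh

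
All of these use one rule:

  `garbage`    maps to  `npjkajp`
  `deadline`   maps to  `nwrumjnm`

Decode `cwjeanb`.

The output letters match the input read backwards, each shifted +9: garbage reversed is egabrag. Two steps: reverse the string, then apply a Caesar shift of +9.
Undoing it on cwjeanb: shift back: c−9=t, w−9=n, j−9=a, e−9=v, a−9=r, n−9=e, b−9=s → tnavres; then reverse → servant.

servant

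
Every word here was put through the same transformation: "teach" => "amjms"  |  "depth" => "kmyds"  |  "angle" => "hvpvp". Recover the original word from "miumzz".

falcon

In teach: t→a is +7, e→m is +8, a→j is +9, c→m is +10 — the shift increases by 1 each position. Letter i (0-indexed) is shifted by i+7, so successive shifts are 7, 8, 9, ….
Reversing it on miumzz: m−7=f, i−8=a, u−9=l, m−10=c, z−11=o, z−12=n.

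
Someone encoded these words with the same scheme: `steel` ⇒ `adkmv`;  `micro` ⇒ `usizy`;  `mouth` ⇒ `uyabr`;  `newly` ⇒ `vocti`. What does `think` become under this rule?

Shifts by position in steel: pos 0: s→a (+8), pos 1: t→d (+10), pos 2: e→k (+6), pos 3: e→m (+8), pos 4: l→v (+10) — repeating every 3. It's a Vigenère-style cipher with numeric key [8,10,6]: position i shifts by key[i mod 3].
Applying it to think: t+8=b, h+10=r, i+6=o, n+8=v, k+10=u.

brovu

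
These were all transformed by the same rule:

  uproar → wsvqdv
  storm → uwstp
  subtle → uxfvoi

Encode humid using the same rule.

A repeating key of period 3 is used — shifts +2, +3, +4 over and over.
On humid: h+2=j, u+3=x, m+4=q, i+2=k, d+3=g.

jxqkg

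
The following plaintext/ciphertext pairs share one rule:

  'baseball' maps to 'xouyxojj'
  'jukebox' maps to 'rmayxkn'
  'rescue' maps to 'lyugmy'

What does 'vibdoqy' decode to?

b(1)→x(23) and a(0)→o(14) fit y≡9x+14 (mod 26); the inverse of 9 mod 26 is 3. Each letter's alphabet position (a=0..z=25) is mapped through 9·x+14 mod 26 — an affine cipher.
Decoding vibdoqy: v(21)→3·(21−14)≡21=v; i(8)→3·(8−14)≡8=i; b(1)→3·(1−14)≡13=n; d(3)→3·(3−14)≡19=t; o(14)→3·(14−14)≡0=a; q(16)→3·(16−14)≡6=g; y(24)→3·(24−14)≡4=e (all mod 26).

vintage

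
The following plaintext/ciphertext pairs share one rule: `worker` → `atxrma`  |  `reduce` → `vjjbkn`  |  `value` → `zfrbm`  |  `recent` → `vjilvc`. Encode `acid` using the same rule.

In worker: w→a is +4, o→t is +5, r→x is +6, k→r is +7 — the shift increases by 1 each position. Letter i (0-indexed) is shifted by i+4, so successive shifts are 4, 5, 6, ….
For acid: a+4=e, c+5=h, i+6=o, d+7=k.

ehok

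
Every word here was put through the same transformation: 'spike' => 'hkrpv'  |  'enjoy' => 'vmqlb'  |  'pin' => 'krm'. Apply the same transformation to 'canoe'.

Each pair mirrors across the alphabet (s↔h, p↔k, i↔r): positions sum to 25. Each letter is replaced by its mirror in the alphabet: a↔z, b↔y, c↔x, and so on (the Atbash cipher).
On canoe: c↔x, a↔z, n↔m, o↔l, e↔v.

xzmlv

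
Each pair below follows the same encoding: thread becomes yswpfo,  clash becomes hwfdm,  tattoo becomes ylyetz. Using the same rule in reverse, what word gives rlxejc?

master

Shifts by position in thread: pos 0: t→y (+5), pos 1: h→s (+11), pos 2: r→w (+5), pos 3: e→p (+11) — repeating every 2. It's a Vigenère-style cipher with numeric key [5,11]: position i shifts by key[i mod 2].
Undoing it on rlxejc: r−5=m, l−11=a, x−5=s, e−11=t, j−5=e, c−11=r.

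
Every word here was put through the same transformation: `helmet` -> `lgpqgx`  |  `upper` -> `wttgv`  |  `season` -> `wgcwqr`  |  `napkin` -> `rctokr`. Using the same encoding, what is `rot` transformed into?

vqx

The shift depends on letter class: consonant h→l is +4, but vowel e→g is +2. The rule splits by letter class: vowels +2, consonants +4.
For rot: r(cons)+4=v, o(vowel)+2=q, t(cons)+4=x.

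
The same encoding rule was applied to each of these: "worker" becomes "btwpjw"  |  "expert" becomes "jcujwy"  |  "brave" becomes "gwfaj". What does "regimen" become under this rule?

Compare letters: w→b is +5, o→t is +5, r→w is +5 — a constant shift. It's a constant shift of +5 (ROT5).
For regimen: r+5=w, e+5=j, g+5=l, i+5=n, m+5=r, e+5=j, n+5=s.

wjlnrjs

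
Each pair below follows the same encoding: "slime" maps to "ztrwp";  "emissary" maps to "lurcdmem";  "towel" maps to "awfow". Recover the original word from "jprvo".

In slime: s→z is +7, l→t is +8, i→r is +9, m→w is +10 — the shift increases by 1 each position. Letter i (0-indexed) is shifted by i+7, so successive shifts are 7, 8, 9, ….
Decoding jprvo: j−7=c, p−8=h, r−9=i, v−10=l, o−11=d.

child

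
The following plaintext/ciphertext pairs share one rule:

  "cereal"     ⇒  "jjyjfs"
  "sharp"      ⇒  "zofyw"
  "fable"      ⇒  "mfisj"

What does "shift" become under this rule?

zonma

The shift depends on letter class: consonant c→j is +7, but vowel e→j is +5. The rule splits by letter class: vowels +5, consonants +7.
On shift: s(cons)+7=z, h(cons)+7=o, i(vowel)+5=n, f(cons)+7=m, t(cons)+7=a.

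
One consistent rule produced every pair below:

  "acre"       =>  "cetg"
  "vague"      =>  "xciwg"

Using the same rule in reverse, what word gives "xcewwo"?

vacuum

Compare letters: a→c is +2, c→e is +2, r→t is +2 — a constant shift. Each letter is shifted forward by 2 in the alphabet (a Caesar shift of +2).
Reversing it on xcewwo: x−2=v, c−2=a, e−2=c, w−2=u, w−2=u, o−2=m.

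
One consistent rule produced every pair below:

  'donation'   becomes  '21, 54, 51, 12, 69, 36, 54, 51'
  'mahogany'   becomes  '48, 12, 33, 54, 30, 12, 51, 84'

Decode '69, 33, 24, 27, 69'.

theft

With a=1..z=26, the number is 3·pos + 9.
Reversing it on 69, 33, 24, 27, 69: 69→(69−9)÷3=20=t, 33→(33−9)÷3=8=h, 24→(24−9)÷3=5=e, 27→(27−9)÷3=6=f, 69→(69−9)÷3=20=t.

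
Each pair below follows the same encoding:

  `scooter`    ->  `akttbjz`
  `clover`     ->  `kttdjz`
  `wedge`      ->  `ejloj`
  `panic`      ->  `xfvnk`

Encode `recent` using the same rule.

The shift depends on letter class: consonant s→a is +8, but vowel o→t is +5. The rule splits by letter class: vowels +5, consonants +8.
Applying it to recent: r(cons)+8=z, e(vowel)+5=j, c(cons)+8=k, e(vowel)+5=j, n(cons)+8=v, t(cons)+8=b.

zjkjvb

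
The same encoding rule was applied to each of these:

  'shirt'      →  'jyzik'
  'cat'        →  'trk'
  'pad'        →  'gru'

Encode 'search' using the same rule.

Compare letters: s→j is +17, h→y is +17, i→z is +17 — a constant shift. Every letter moves 17 places later in the alphabet, wrapping around z→a.
Applying it to search: s+17=j, e+17=v, a+17=r, r+17=i, c+17=t, h+17=y.

jvrity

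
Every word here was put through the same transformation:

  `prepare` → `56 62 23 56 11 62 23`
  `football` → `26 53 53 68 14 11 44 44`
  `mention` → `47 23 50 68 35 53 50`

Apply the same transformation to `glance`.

With a=1..z=26, the number is 3·pos + 8.
Applying it to glance: g=7→29, l=12→44, a=1→11, n=14→50, c=3→17, e=5→23.

29 44 11 50 17 23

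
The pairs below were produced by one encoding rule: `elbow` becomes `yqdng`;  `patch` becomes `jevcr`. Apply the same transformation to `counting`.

The output letters match the input read backwards, each shifted +2: elbow reversed is woble. Read the word backwards and shift each letter +2.
On counting: reverse → gnitnuoc; then shift: g+2=i, n+2=p, i+2=k, t+2=v, n+2=p, u+2=w, o+2=q, c+2=e.

ipkvpwqe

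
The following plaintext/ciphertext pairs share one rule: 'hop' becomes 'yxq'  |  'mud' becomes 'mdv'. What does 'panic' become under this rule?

The output letters match the input read backwards, each shifted +9: hop reversed is poh. Two steps: reverse the string, then apply a Caesar shift of +9.
On panic: reverse → cinap; then shift: c+9=l, i+9=r, n+9=w, a+9=j, p+9=y.

lrwjy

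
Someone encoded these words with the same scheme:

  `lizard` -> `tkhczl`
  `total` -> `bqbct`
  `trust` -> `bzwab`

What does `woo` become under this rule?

eqq

The shift depends on letter class: consonant l→t is +8, but vowel i→k is +2. Two shifts are in play — +2 for a/e/i/o/u, +8 for every other letter.
For woo: w(cons)+8=e, o(vowel)+2=q, o(vowel)+2=q.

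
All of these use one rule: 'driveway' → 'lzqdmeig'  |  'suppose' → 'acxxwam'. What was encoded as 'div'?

Compare letters: d→l is +8, r→z is +8, i→q is +8 — a constant shift. This is a Caesar cipher with shift 8.
Decoding div: d−8=v, i−8=a, v−8=n.

van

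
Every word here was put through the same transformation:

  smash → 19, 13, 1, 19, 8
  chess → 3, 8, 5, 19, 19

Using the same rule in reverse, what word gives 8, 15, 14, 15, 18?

Each letter is replaced by its alphabet position (a=1, b=2, …, z=26).
Undoing it on 8, 15, 14, 15, 18: 8=h, 15=o, 14=n, 15=o, 18=r.

honor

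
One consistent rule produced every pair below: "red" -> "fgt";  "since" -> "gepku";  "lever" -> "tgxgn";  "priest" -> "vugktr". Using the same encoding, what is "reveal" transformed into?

Two steps: reverse the string, then apply a Caesar shift of +2.
On reveal: reverse → laever; then shift: l+2=n, a+2=c, e+2=g, v+2=x, e+2=g, r+2=t.

ncgxgt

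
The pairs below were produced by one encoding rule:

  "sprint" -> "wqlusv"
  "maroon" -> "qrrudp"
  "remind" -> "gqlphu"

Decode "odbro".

loyal

The output letters match the input read backwards, each shifted +3: sprint reversed is tnirps. Read the word backwards and shift each letter +3.
Undoing it on odbro: shift back: o−3=l, d−3=a, b−3=y, r−3=o, o−3=l → layol; then reverse → loyal.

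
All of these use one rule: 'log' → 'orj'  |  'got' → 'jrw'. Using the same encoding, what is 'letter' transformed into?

ohwwhu

Compare letters: l→o is +3, o→r is +3, g→j is +3 — a constant shift. This is a Caesar cipher with shift 3.
On letter: l+3=o, e+3=h, t+3=w, t+3=w, e+3=h, r+3=u.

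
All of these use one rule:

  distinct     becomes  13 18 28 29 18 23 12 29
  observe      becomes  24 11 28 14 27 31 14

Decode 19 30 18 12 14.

d is letter #4 and maps to 13: an offset of 9. The number is (letter's place in the alphabet, a=1) + 9.
Undoing it on 19 30 18 12 14: 19→(19−9)÷1=10=j, 30→(30−9)÷1=21=u, 18→(18−9)÷1=9=i, 12→(12−9)÷1=3=c, 14→(14−9)÷1=5=e.

juice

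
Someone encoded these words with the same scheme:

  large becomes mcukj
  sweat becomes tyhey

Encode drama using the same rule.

etdqf

In large: l→m is +1, a→c is +2, r→u is +3, g→k is +4 — the shift increases by 1 each position. Each letter shifts forward by (position + 1), i.e. 1, 2, 3, … — the shift grows by one for each successive letter.
On drama: d+1=e, r+2=t, a+3=d, m+4=q, a+5=f.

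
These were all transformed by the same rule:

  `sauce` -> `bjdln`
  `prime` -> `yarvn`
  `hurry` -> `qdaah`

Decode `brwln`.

since

Compare letters: s→b is +9, a→j is +9, u→d is +9 — a constant shift. Every letter moves 9 places later in the alphabet, wrapping around z→a.
Undoing it on brwln: b−9=s, r−9=i, w−9=n, l−9=c, n−9=e.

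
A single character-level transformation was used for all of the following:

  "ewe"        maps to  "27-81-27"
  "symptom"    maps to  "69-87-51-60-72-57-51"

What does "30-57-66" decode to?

e(#5)→27 and w(#23)→81: differences scale by 3, so n = 3·pos + 12. Each letter becomes 3×(its alphabet position, a=1..z=26) + 12.
Decoding 30-57-66: 30→(30−12)÷3=6=f, 57→(57−12)÷3=15=o, 66→(66−12)÷3=18=r.

for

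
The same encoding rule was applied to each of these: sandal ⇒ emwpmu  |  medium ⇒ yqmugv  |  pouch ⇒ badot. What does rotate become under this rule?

Shifts by position in sandal: pos 0: s→e (+12), pos 1: a→m (+12), pos 2: n→w (+9), pos 3: d→p (+12), pos 4: a→m (+12), pos 5: l→u (+9) — repeating every 3. It's a Vigenère-style cipher with numeric key [12,12,9]: position i shifts by key[i mod 3].
Applying it to rotate: r+12=d, o+12=a, t+9=c, a+12=m, t+12=f, e+9=n.

dacmfn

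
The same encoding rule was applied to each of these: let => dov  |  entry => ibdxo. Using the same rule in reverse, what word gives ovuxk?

The output letters match the input read backwards, each shifted +10: let reversed is tel. Read the word backwards and shift each letter +10.
Undoing it on ovuxk: shift back: o−10=e, v−10=l, u−10=k, x−10=n, k−10=a → elkna; then reverse → ankle.

ankle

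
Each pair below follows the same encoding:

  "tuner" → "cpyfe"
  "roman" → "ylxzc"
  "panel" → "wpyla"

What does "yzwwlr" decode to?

gallon

Two steps: reverse the string, then apply a Caesar shift of +11.
Undoing it on yzwwlr: shift back: y−11=n, z−11=o, w−11=l, w−11=l, l−11=a, r−11=g → nollag; then reverse → gallon.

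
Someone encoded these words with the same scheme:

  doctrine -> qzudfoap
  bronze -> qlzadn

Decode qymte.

Two steps: reverse the string, then apply a Caesar shift of +12.
Decoding qymte: shift back: q−12=e, y−12=m, m−12=a, t−12=h, e−12=s → emahs; then reverse → shame.

shame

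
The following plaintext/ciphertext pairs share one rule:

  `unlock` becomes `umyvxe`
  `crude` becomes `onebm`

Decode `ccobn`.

dress

The output letters match the input read backwards, each shifted +10: unlock reversed is kcolnu. Two steps: reverse the string, then apply a Caesar shift of +10.
Decoding ccobn: shift back: c−10=s, c−10=s, o−10=e, b−10=r, n−10=d → sserd; then reverse → dress.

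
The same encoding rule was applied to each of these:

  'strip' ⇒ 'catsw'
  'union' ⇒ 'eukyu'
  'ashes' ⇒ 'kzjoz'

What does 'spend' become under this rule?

The shifts repeat in a cycle of length 3: positions 0,1,… shift by +10, +7, +2, then the pattern repeats.
Applying it to spend: s+10=c, p+7=w, e+2=g, n+10=x, d+7=k.

cwgxk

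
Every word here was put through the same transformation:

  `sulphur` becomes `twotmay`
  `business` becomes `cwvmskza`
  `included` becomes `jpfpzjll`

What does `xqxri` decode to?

In sulphur: s→t is +1, u→w is +2, l→o is +3, p→t is +4 — the shift increases by 1 each position. Each letter shifts forward by (position + 1), i.e. 1, 2, 3, … — the shift grows by one for each successive letter.
Undoing it on xqxri: x−1=w, q−2=o, x−3=u, r−4=n, i−5=d.

wound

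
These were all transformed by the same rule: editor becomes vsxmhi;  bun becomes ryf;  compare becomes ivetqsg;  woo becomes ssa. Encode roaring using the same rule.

krmvesv

The word is reversed, then every letter is shifted forward by 4.
Applying it to roaring: reverse → gniraor; then shift: g+4=k, n+4=r, i+4=m, r+4=v, a+4=e, o+4=s, r+4=v.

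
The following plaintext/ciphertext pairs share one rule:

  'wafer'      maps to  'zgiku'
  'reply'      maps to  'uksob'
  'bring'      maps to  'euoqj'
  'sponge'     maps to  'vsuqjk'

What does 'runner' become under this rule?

The shift depends on letter class: consonant w→z is +3, but vowel a→g is +6. Vowels shift forward by 6 and consonants shift forward by 3.
On runner: r(cons)+3=u, u(vowel)+6=a, n(cons)+3=q, n(cons)+3=q, e(vowel)+6=k, r(cons)+3=u.

uaqqku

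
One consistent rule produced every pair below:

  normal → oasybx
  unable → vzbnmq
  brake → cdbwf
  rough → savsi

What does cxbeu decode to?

blast

The shifts repeat in a cycle of length 2: positions 0,1,… shift by +1, +12, then the pattern repeats.
Decoding cxbeu: c−1=b, x−12=l, b−1=a, e−12=s, u−1=t.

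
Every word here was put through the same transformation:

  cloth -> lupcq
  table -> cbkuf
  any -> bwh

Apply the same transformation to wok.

fpt

Vowels shift forward by 1 and consonants shift forward by 9.
On wok: w(cons)+9=f, o(vowel)+1=p, k(cons)+9=t.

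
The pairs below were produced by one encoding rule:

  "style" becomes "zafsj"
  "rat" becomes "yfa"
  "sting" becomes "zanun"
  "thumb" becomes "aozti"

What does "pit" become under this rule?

The shift depends on letter class: consonant s→z is +7, but vowel e→j is +5. Vowels shift forward by 5 and consonants shift forward by 7.
For pit: p(cons)+7=w, i(vowel)+5=n, t(cons)+7=a.

wna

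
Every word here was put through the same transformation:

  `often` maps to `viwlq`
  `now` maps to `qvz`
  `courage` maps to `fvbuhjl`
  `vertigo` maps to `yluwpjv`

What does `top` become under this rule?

wvs

The shift depends on letter class: consonant f→i is +3, but vowel o→v is +7. Two shifts are in play — +7 for a/e/i/o/u, +3 for every other letter.
For top: t(cons)+3=w, o(vowel)+7=v, p(cons)+3=s.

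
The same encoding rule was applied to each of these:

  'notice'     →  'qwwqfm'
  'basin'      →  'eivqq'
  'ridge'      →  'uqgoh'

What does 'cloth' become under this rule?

Shifts by position in notice: pos 0: n→q (+3), pos 1: o→w (+8), pos 2: t→w (+3), pos 3: i→q (+8) — repeating every 2. The shifts repeat in a cycle of length 2: positions 0,1,… shift by +3, +8, then the pattern repeats.
Applying it to cloth: c+3=f, l+8=t, o+3=r, t+8=b, h+3=k.

ftrbk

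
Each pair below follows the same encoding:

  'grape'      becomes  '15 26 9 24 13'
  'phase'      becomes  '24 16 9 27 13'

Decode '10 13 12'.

bed

The number is (letter's place in the alphabet, a=1) + 8.
Decoding 10 13 12: 10→(10−8)÷1=2=b, 13→(13−8)÷1=5=e, 12→(12−8)÷1=4=d.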